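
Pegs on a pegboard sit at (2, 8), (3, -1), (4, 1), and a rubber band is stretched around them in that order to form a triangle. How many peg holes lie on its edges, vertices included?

Summing gcd(|Δx|,|Δy|) over the edges gives the boundary count: gcd(1,9) + gcd(1,2) + gcd(2,7) = 1+1+1 = 3.

3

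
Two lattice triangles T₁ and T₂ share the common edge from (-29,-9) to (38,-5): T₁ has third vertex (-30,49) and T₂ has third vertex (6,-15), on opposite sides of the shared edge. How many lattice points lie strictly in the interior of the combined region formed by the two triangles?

2214

The union is the simple quadrilateral with vertices (-29,-9), (-30,49), (38,-5), (6,-15) in order.
By the shoelace formula, twice the signed area is |((-29)·49 − (-30)·(-9)) + ((-30)·(-5) − 38·49) + (38·(-15) − 6·(-5)) + (6·(-9) − (-29)·(-15))| = 4432, so the area is 2216.
The number of boundary lattice points is Σ gcd(|Δx|,|Δy|) = gcd(1,58) + gcd(68,54) + gcd(32,10) + gcd(35,6) = 1+2+2+1 = 6.
By Pick's theorem I = A − B/2 + 1 = 2216 − 6/2 + 1 = 2214.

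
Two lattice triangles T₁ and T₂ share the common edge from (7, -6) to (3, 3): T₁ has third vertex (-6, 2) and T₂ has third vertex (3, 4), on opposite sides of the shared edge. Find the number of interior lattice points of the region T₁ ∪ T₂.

The union is the simple quadrilateral with vertices (7, -6), (-6, 2), (3, 3), (3, 4) in order.
Using the shoelace formula, 2A = |(7·2 − (-6)·(-6)) + ((-6)·3 − 3·2) + (3·4 − 3·3) + (3·(-6) − 7·4)| = 89, so the area is 89/2.
The number of boundary lattice points is Σ gcd(|Δx|,|Δy|) = gcd(13,8) + gcd(9,1) + gcd(0,1) + gcd(4,10) = 1+1+1+2 = 5.
By Pick's theorem I = A − B/2 + 1 = 89/2 − 5/2 + 1 = 43.

43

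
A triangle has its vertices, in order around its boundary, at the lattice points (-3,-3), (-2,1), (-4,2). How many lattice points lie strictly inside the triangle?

By the shoelace formula, twice the signed area is |[(-3)·1 − (-2)·(-3)] + [(-2)·2 − (-4)·1] + [(-4)·(-3) − (-3)·2]| = 9, so the area is 9/2.
Summing gcd(|Δx|,|Δy|) over the edges gives the boundary count: gcd(1,4) + gcd(2,1) + gcd(1,5) = 1+1+1 = 3.
By Pick's theorem A = I + B/2 − 1, so I = 9/2 − 3/2 + 1 = 4.

4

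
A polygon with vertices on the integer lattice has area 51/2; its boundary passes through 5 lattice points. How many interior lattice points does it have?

24

Pick's theorem A = I + B/2 − 1 rearranges to I = A − B/2 + 1 = 51/2 − 5/2 + 1 = 24.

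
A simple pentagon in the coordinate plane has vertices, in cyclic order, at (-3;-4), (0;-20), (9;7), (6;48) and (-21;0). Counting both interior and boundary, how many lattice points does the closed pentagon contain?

By the shoelace formula, twice the signed area is |((-3)·(-20) − 0·(-4)) + (0·7 − 9·(-20)) + (9·48 − 6·7) + (6·0 − (-21)·48) + ((-21)·(-4) − (-3)·0)| = 1722, so the area is 861.
Summing gcd(|Δx|,|Δy|) over the edges gives the boundary count: gcd(3,16) + gcd(9,27) + gcd(3,41) + gcd(27,48) + gcd(18,4) = 1+9+1+3+2 = 16.
Pick's theorem gives I = A − B/2 + 1 = 861 − 16/2 + 1 = 854, so the closed region contains I + B = 854 + 16 = 870 lattice points.

870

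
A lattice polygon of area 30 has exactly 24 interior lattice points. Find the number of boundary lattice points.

Pick's theorem gives A = I + B/2 − 1, so B = 2(A − I + 1) = 2(30 − 24 + 1) = 14.

14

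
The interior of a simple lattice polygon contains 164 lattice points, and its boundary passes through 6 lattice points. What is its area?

166

By Pick's theorem, A = I + B/2 − 1 = 164 + 6/2 − 1 = 166.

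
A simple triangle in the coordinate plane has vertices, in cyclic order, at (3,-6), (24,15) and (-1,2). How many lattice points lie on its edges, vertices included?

Along each edge there are gcd(|Δx|,|Δy|)+1 lattice points, so counting each shared vertex once the boundary has gcd(21,21) + gcd(25,13) + gcd(4,8) = 21+1+4 = 26.

26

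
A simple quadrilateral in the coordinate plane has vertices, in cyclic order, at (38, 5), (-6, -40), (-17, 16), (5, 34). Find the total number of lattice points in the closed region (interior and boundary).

2099

The shoelace formula gives twice the area as |(38·(-40) − (-6)·5) + ((-6)·16 − (-17)·(-40)) + ((-17)·34 − 5·16) + (5·5 − 38·34)| = 4191, so the area is 4191/2.
Along each edge there are gcd(|Δx|,|Δy|)+1 lattice points, so counting each shared vertex once the boundary has gcd(44,45) + gcd(11,56) + gcd(22,18) + gcd(33,29) = 1+1+2+1 = 5.
Pick's theorem gives I = A − B/2 + 1 = 4191/2 − 5/2 + 1 = 2094, so the closed region contains I + B = 2094 + 5 = 2099 lattice points.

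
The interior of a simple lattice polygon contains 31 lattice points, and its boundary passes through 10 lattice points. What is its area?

35

By Pick's theorem, A = I + B/2 − 1 = 31 + 10/2 − 1 = 35.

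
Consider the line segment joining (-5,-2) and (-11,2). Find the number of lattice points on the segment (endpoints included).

The number of lattice points on a segment between lattice points is gcd(|Δx|,|Δy|) + 1 = gcd(6,4) + 1 = 2 + 1 = 3.

3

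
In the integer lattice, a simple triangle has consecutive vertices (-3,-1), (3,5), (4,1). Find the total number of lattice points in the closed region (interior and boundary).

20

The shoelace formula gives twice the area as |[(-3)·5 − 3·(-1)] + [3·1 − 4·5] + [4·(-1) − (-3)·1]| = 30, so the area is 15.
The number of boundary lattice points is Σ gcd(|Δx|,|Δy|) = gcd(6,6) + gcd(1,4) + gcd(7,2) = 6+1+1 = 8.
Pick's theorem gives I = A − B/2 + 1 = 15 − 8/2 + 1 = 12, so the closed region contains I + B = 12 + 8 = 20 lattice points.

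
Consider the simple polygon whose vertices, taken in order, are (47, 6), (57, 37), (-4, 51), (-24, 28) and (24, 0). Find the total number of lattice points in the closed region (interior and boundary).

2523

The shoelace formula gives twice the area as |(47·37 − 57·6) + (57·51 − (-4)·37) + ((-4)·28 − (-24)·51) + ((-24)·0 − 24·28) + (24·6 − 47·0)| = 5036, so the area is 2518.
Summing gcd(|Δx|,|Δy|) over the edges gives the boundary count: gcd(10,31) + gcd(61,14) + gcd(20,23) + gcd(48,28) + gcd(23,6) = 1+1+1+4+1 = 8.
Pick's theorem gives I = A − B/2 + 1 = 2518 − 8/2 + 1 = 2515, so the closed region contains I + B = 2515 + 8 = 2523 lattice points.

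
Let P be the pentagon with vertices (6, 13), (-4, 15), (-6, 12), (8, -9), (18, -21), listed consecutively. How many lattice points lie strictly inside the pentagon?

The shoelace formula gives twice the area as |[6·15 − (-4)·13] + [(-4)·12 − (-6)·15] + [(-6)·(-9) − 8·12] + [8·(-21) − 18·(-9)] + [18·13 − 6·(-21)]| = 496, so the area is 248.
Summing gcd(|Δx|,|Δy|) over the edges gives the boundary count: gcd(10,2) + gcd(2,3) + gcd(14,21) + gcd(10,12) + gcd(12,34) = 2+1+7+2+2 = 14.
By Pick's theorem A = I + B/2 − 1, so I = 248 − 14/2 + 1 = 242.

242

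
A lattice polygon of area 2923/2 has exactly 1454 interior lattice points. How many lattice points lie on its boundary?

Pick's theorem gives A = I + B/2 − 1, so B = 2(A − I + 1) = 2(2923/2 − 1454 + 1) = 17.

17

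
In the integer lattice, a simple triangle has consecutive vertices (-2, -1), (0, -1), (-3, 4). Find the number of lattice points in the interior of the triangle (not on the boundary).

4

By the shoelace formula, twice the signed area is |[(-2)·(-1) − 0·(-1)] + [0·4 − (-3)·(-1)] + [(-3)·(-1) − (-2)·4]| = 10, so the area is 5.
The number of boundary lattice points is Σ gcd(|Δx|,|Δy|) = gcd(2,0) + gcd(3,5) + gcd(1,5) = 2+1+1 = 4.
Pick's theorem gives I = A − B/2 + 1 = 5 − 4/2 + 1 = 4.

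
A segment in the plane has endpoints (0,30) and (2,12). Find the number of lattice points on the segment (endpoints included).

3

The number of lattice points on a segment between lattice points is gcd(|Δx|,|Δy|) + 1 = gcd(2,18) + 1 = 2 + 1 = 3.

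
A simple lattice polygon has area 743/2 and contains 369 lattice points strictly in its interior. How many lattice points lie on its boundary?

Pick's theorem gives A = I + B/2 − 1, so B = 2(A − I + 1) = 2(743/2 − 369 + 1) = 7.

7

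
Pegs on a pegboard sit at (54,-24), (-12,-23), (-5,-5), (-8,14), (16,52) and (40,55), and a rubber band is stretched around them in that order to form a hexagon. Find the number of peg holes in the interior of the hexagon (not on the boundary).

Using the shoelace formula, 2A = |(54·(-23) − (-12)·(-24)) + ((-12)·(-5) − (-5)·(-23)) + ((-5)·14 − (-8)·(-5)) + ((-8)·52 − 16·14) + (16·55 − 40·52) + (40·(-24) − 54·55)| = 7465, so the area is 7465/2.
Along each edge there are gcd(|Δx|,|Δy|)+1 lattice points, so counting each shared vertex once the boundary has gcd(66,1) + gcd(7,18) + gcd(3,19) + gcd(24,38) + gcd(24,3) + gcd(14,79) = 1+1+1+2+3+1 = 9.
By Pick's theorem A = I + B/2 − 1, so I = 7465/2 − 9/2 + 1 = 3729.

3729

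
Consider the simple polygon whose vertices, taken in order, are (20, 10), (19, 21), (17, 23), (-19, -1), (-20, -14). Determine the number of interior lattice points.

517

Using the shoelace formula, 2A = |[20·21 − 19·10] + [19·23 − 17·21] + [17·(-1) − (-19)·23] + [(-19)·(-14) − (-20)·(-1)] + [(-20)·10 − 20·(-14)]| = 1056, so the area is 528.
Summing gcd(|Δx|,|Δy|) over the edges gives the boundary count: gcd(1,11) + gcd(2,2) + gcd(36,24) + gcd(1,13) + gcd(40,24) = 1+2+12+1+8 = 24.
By Pick's theorem A = I + B/2 − 1, so I = 528 − 24/2 + 1 = 517.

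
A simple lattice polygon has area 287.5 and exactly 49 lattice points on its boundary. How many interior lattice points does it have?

From Pick's theorem, I = A − B/2 + 1 = 287.5 − 49/2 + 1 = 264.

264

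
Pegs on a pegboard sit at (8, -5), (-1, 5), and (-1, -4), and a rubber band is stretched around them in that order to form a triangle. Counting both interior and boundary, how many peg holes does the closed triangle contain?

47

By the shoelace formula, twice the signed area is |(8·5 − (-1)·(-5)) + ((-1)·(-4) − (-1)·5) + ((-1)·(-5) − 8·(-4))| = 81, so the area is 40.5.
The number of boundary lattice points is Σ gcd(|Δx|,|Δy|) = gcd(9,10) + gcd(0,9) + gcd(9,1) = 1+9+1 = 11.
Pick's theorem gives I = A − B/2 + 1 = 40.5 − 11/2 + 1 = 36, so the closed region contains I + B = 36 + 11 = 47 lattice points.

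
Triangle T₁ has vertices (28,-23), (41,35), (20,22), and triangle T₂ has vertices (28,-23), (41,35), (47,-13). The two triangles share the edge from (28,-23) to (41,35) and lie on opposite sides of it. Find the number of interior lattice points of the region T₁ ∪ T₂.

The union is the simple quadrilateral with vertices (28,-23), (20,22), (41,35), (47,-13) in order.
The shoelace formula gives twice the area as |[28·22 − 20·(-23)] + [20·35 − 41·22] + [41·(-13) − 47·35] + [47·(-23) − 28·(-13)]| = 2021, so the area is 1010.5.
Summing gcd(|Δx|,|Δy|) over the edges gives the boundary count: gcd(8,45) + gcd(21,13) + gcd(6,48) + gcd(19,10) = 1+1+6+1 = 9.
By Pick's theorem I = A − B/2 + 1 = 1010.5 − 9/2 + 1 = 1007.

1007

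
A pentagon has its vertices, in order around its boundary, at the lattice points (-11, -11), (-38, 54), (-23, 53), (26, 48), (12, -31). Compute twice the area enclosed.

6121

Using the shoelace formula, 2A = |[(-11)·54 − (-38)·(-11)] + [(-38)·53 − (-23)·54] + [(-23)·48 − 26·53] + [26·(-31) − 12·48] + [12·(-11) − (-11)·(-31)]| = 6121, so the area is 6121/2.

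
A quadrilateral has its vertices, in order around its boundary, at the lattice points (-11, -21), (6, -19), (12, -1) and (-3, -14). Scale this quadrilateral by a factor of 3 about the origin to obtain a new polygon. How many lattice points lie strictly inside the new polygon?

Using the shoelace formula, 2A = |[(-11)·(-19) − 6·(-21)] + [6·(-1) − 12·(-19)] + [12·(-14) − (-3)·(-1)] + [(-3)·(-21) − (-11)·(-14)]| = 295, so the area is 295/2.
Summing gcd(|Δx|,|Δy|) over the edges gives the boundary count: gcd(17,2) + gcd(6,18) + gcd(15,13) + gcd(8,7) = 1+6+1+1 = 9.
Scaling by 3 multiplies the area by 3² = 9 (so the new area is 1327.5) and multiplies the boundary lattice-point count by 3, giving 27.
By Pick's theorem, the interior count of the dilated polygon is 1327.5 − 27/2 + 1 = 1315.

1315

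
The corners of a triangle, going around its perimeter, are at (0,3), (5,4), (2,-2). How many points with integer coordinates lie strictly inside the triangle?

Using the shoelace formula, 2A = |(0·4 − 5·3) + (5·(-2) − 2·4) + (2·3 − 0·(-2))| = 27, so the area is 13.5.
Along each edge there are gcd(|Δx|,|Δy|)+1 lattice points, so counting each shared vertex once the boundary has gcd(5,1) + gcd(3,6) + gcd(2,5) = 1+3+1 = 5.
By Pick's theorem A = I + B/2 − 1, so I = 13.5 − 5/2 + 1 = 12.

12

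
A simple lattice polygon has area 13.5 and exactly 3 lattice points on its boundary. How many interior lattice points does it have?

Pick's theorem A = I + B/2 − 1 rearranges to I = A − B/2 + 1 = 13.5 − 3/2 + 1 = 13.

13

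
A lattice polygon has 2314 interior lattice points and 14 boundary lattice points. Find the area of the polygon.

2320

By Pick's theorem, A = I + B/2 − 1 = 2314 + 14/2 − 1 = 2320.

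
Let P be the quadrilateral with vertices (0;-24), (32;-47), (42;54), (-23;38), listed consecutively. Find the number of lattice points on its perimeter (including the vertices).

4

Summing gcd(|Δx|,|Δy|) over the edges gives the boundary count: gcd(32,23) + gcd(10,101) + gcd(65,16) + gcd(23,62) = 1+1+1+1 = 4.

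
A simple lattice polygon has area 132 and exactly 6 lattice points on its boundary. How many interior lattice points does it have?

130

From Pick's theorem, I = A − B/2 + 1 = 132 − 6/2 + 1 = 130.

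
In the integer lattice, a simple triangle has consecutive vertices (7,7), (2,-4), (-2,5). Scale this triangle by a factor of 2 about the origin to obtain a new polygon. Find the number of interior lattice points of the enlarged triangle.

176

Using the shoelace formula, 2A = |(7·(-4) − 2·7) + (2·5 − (-2)·(-4)) + ((-2)·7 − 7·5)| = 89, so the area is 44.5.
Summing gcd(|Δx|,|Δy|) over the edges gives the boundary count: gcd(5,11) + gcd(4,9) + gcd(9,2) = 1+1+1 = 3.
Scaling by 2 multiplies the area by 2² = 4 (so the new area is 178) and multiplies the boundary lattice-point count by 2, giving 6.
By Pick's theorem, the interior count of the dilated polygon is 178 − 6/2 + 1 = 176.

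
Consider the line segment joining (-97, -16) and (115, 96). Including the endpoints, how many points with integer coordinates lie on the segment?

5

The number of lattice points on a segment between lattice points is gcd(|Δx|,|Δy|) + 1 = gcd(212,112) + 1 = 4 + 1 = 5.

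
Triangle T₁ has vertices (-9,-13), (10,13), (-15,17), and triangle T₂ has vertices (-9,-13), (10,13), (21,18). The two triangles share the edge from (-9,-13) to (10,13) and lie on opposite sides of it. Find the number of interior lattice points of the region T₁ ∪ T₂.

The union is the simple quadrilateral with vertices (-9,-13), (-15,17), (10,13), (21,18) in order.
By the shoelace formula, twice the signed area is |((-9)·17 − (-15)·(-13)) + ((-15)·13 − 10·17) + (10·18 − 21·13) + (21·(-13) − (-9)·18)| = 917, so the area is 917/2.
Along each edge there are gcd(|Δx|,|Δy|)+1 lattice points, so counting each shared vertex once the boundary has gcd(6,30) + gcd(25,4) + gcd(11,5) + gcd(30,31) = 6+1+1+1 = 9.
By Pick's theorem I = A − B/2 + 1 = 917/2 − 9/2 + 1 = 455.

455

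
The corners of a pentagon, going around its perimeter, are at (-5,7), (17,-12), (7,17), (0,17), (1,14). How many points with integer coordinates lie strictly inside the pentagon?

242

The shoelace formula gives twice the area as |[(-5)·(-12) − 17·7] + [17·17 − 7·(-12)] + [7·17 − 0·17] + [0·14 − 1·17] + [1·7 − (-5)·14]| = 493, so the area is 246.5.
Along each edge there are gcd(|Δx|,|Δy|)+1 lattice points, so counting each shared vertex once the boundary has gcd(22,19) + gcd(10,29) + gcd(7,0) + gcd(1,3) + gcd(6,7) = 1+1+7+1+1 = 11.
By Pick's theorem A = I + B/2 − 1, so I = 246.5 − 11/2 + 1 = 242.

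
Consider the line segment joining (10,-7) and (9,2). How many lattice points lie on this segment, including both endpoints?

The number of lattice points on a segment between lattice points is gcd(|Δx|,|Δy|) + 1 = gcd(1,9) + 1 = 1 + 1 = 2.

2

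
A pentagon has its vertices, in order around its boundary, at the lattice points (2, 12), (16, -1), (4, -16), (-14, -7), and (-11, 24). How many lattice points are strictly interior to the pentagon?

Using the shoelace formula, 2A = |[2·(-1) − 16·12] + [16·(-16) − 4·(-1)] + [4·(-7) − (-14)·(-16)] + [(-14)·24 − (-11)·(-7)] + [(-11)·12 − 2·24]| = 1291, so the area is 645.5.
Along each edge there are gcd(|Δx|,|Δy|)+1 lattice points, so counting each shared vertex once the boundary has gcd(14,13) + gcd(12,15) + gcd(18,9) + gcd(3,31) + gcd(13,12) = 1+3+9+1+1 = 15.
By Pick's theorem A = I + B/2 − 1, so I = 645.5 − 15/2 + 1 = 639.

639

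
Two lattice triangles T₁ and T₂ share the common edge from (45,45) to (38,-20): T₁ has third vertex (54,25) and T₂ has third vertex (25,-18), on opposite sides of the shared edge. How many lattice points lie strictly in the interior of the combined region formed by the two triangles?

791

The union is the simple quadrilateral with vertices (45,45), (54,25), (38,-20), (25,-18) in order.
Using the shoelace formula, 2A = |[45·25 − 54·45] + [54·(-20) − 38·25] + [38·(-18) − 25·(-20)] + [25·45 − 45·(-18)]| = 1584, so the area is 792.
Summing gcd(|Δx|,|Δy|) over the edges gives the boundary count: gcd(9,20) + gcd(16,45) + gcd(13,2) + gcd(20,63) = 1+1+1+1 = 4.
By Pick's theorem I = A − B/2 + 1 = 792 − 4/2 + 1 = 791.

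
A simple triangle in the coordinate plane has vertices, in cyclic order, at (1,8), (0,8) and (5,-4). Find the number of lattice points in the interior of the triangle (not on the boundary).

4

Using the shoelace formula, 2A = |(1·8 − 0·8) + (0·(-4) − 5·8) + (5·8 − 1·(-4))| = 12, so the area is 6.
The number of boundary lattice points is Σ gcd(|Δx|,|Δy|) = gcd(1,0) + gcd(5,12) + gcd(4,12) = 1+1+4 = 6.
Pick's theorem gives I = A − B/2 + 1 = 6 − 6/2 + 1 = 4.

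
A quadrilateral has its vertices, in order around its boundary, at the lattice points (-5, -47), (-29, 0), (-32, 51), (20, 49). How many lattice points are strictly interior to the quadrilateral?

3060

Using the shoelace formula, 2A = |[(-5)·0 − (-29)·(-47)] + [(-29)·51 − (-32)·0] + [(-32)·49 − 20·51] + [20·(-47) − (-5)·49]| = 6125, so the area is 3062.5.
Summing gcd(|Δx|,|Δy|) over the edges gives the boundary count: gcd(24,47) + gcd(3,51) + gcd(52,2) + gcd(25,96) = 1+3+2+1 = 7.
Pick's theorem gives I = A − B/2 + 1 = 3062.5 − 7/2 + 1 = 3060.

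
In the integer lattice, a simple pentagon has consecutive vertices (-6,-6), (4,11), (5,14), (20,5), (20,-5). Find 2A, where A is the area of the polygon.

646

Using the shoelace formula, 2A = |[(-6)·11 − 4·(-6)] + [4·14 − 5·11] + [5·5 − 20·14] + [20·(-5) − 20·5] + [20·(-6) − (-6)·(-5)]| = 646, so the area is 323.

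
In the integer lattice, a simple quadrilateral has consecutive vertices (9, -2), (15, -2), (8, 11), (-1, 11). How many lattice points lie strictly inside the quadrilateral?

90

The shoelace formula gives twice the area as |(9·(-2) − 15·(-2)) + (15·11 − 8·(-2)) + (8·11 − (-1)·11) + ((-1)·(-2) − 9·11)| = 195, so the area is 195/2.
The number of boundary lattice points is Σ gcd(|Δx|,|Δy|) = gcd(6,0) + gcd(7,13) + gcd(9,0) + gcd(10,13) = 6+1+9+1 = 17.
By Pick's theorem A = I + B/2 − 1, so I = 195/2 − 17/2 + 1 = 90.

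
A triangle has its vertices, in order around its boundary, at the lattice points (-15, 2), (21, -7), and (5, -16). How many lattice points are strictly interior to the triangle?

By the shoelace formula, twice the signed area is |((-15)·(-7) − 21·2) + (21·(-16) − 5·(-7)) + (5·2 − (-15)·(-16))| = 468, so the area is 234.
Along each edge there are gcd(|Δx|,|Δy|)+1 lattice points, so counting each shared vertex once the boundary has gcd(36,9) + gcd(16,9) + gcd(20,18) = 9+1+2 = 12.
By Pick's theorem A = I + B/2 − 1, so I = 234 − 12/2 + 1 = 229.

229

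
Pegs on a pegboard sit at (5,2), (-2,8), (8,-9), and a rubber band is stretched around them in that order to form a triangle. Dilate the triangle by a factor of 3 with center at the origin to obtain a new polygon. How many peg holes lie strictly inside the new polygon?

262

The shoelace formula gives twice the area as |(5·8 − (-2)·2) + ((-2)·(-9) − 8·8) + (8·2 − 5·(-9))| = 59, so the area is 59/2.
Summing gcd(|Δx|,|Δy|) over the edges gives the boundary count: gcd(7,6) + gcd(10,17) + gcd(3,11) = 1+1+1 = 3.
Scaling by 3 multiplies the area by 3² = 9 (so the new area is 531/2) and multiplies the boundary lattice-point count by 3, giving 9.
By Pick's theorem, the interior count of the dilated polygon is 531/2 − 9/2 + 1 = 262.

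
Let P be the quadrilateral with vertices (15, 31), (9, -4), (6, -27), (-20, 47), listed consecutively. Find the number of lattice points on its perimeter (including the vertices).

The number of boundary lattice points is Σ gcd(|Δx|,|Δy|) = gcd(6,35) + gcd(3,23) + gcd(26,74) + gcd(35,16) = 1+1+2+1 = 5.

5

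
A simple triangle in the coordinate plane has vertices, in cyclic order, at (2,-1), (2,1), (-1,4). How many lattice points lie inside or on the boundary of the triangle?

7

The shoelace formula gives twice the area as |[2·1 − 2·(-1)] + [2·4 − (-1)·1] + [(-1)·(-1) − 2·4]| = 6, so the area is 3.
Along each edge there are gcd(|Δx|,|Δy|)+1 lattice points, so counting each shared vertex once the boundary has gcd(0,2) + gcd(3,3) + gcd(3,5) = 2+3+1 = 6.
Pick's theorem gives I = A − B/2 + 1 = 3 − 6/2 + 1 = 1, so the closed region contains I + B = 1 + 6 = 7 lattice points.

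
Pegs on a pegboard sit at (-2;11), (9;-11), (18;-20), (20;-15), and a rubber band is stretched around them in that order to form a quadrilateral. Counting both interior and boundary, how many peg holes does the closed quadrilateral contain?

The shoelace formula gives twice the area as |((-2)·(-11) − 9·11) + (9·(-20) − 18·(-11)) + (18·(-15) − 20·(-20)) + (20·11 − (-2)·(-15))| = 261, so the area is 130.5.
Summing gcd(|Δx|,|Δy|) over the edges gives the boundary count: gcd(11,22) + gcd(9,9) + gcd(2,5) + gcd(22,26) = 11+9+1+2 = 23.
Pick's theorem gives I = A − B/2 + 1 = 130.5 − 23/2 + 1 = 120, so the closed region contains I + B = 120 + 23 = 143 lattice points.

143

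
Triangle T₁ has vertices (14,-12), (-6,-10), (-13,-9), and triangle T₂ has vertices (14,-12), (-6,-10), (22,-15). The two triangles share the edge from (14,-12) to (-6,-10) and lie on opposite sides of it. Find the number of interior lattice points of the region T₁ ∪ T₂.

23

The union is the simple quadrilateral with vertices (14,-12), (-13,-9), (-6,-10), (22,-15) in order.
Using the shoelace formula, 2A = |(14·(-9) − (-13)·(-12)) + ((-13)·(-10) − (-6)·(-9)) + ((-6)·(-15) − 22·(-10)) + (22·(-12) − 14·(-15))| = 50, so the area is 25.
The number of boundary lattice points is Σ gcd(|Δx|,|Δy|) = gcd(27,3) + gcd(7,1) + gcd(28,5) + gcd(8,3) = 3+1+1+1 = 6.
By Pick's theorem I = A − B/2 + 1 = 25 − 6/2 + 1 = 23.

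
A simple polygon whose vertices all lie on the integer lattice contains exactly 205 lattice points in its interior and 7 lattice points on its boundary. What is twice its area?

Pick's theorem states A = I + B/2 − 1, so A = 205 + 7/2 − 1 = 415/2.
Hence 2A = 415.

415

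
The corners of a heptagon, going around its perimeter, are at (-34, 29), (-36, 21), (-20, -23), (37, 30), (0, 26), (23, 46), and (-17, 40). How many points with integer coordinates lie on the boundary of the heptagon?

Along each edge there are gcd(|Δx|,|Δy|)+1 lattice points, so counting each shared vertex once the boundary has gcd(2,8) + gcd(16,44) + gcd(57,53) + gcd(37,4) + gcd(23,20) + gcd(40,6) + gcd(17,11) = 2+4+1+1+1+2+1 = 12.

12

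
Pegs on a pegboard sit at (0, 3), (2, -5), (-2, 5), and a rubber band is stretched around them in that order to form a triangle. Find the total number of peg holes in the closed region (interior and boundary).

By the shoelace formula, twice the signed area is |(0·(-5) − 2·3) + (2·5 − (-2)·(-5)) + ((-2)·3 − 0·5)| = 12, so the area is 6.
The number of boundary lattice points is Σ gcd(|Δx|,|Δy|) = gcd(2,8) + gcd(4,10) + gcd(2,2) = 2+2+2 = 6.
Pick's theorem gives I = A − B/2 + 1 = 6 − 6/2 + 1 = 4, so the closed region contains I + B = 4 + 6 = 10 lattice points.

10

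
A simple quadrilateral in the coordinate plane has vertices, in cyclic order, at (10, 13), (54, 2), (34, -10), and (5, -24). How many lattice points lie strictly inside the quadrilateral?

Using the shoelace formula, 2A = |[10·2 − 54·13] + [54·(-10) − 34·2] + [34·(-24) − 5·(-10)] + [5·13 − 10·(-24)]| = 1751, so the area is 875.5.
The number of boundary lattice points is Σ gcd(|Δx|,|Δy|) = gcd(44,11) + gcd(20,12) + gcd(29,14) + gcd(5,37) = 11+4+1+1 = 17.
By Pick's theorem A = I + B/2 − 1, so I = 875.5 − 17/2 + 1 = 868.

868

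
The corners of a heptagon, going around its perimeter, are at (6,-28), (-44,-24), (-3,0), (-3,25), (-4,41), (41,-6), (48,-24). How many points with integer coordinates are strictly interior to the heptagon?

2534

Using the shoelace formula, 2A = |(6·(-24) − (-44)·(-28)) + ((-44)·0 − (-3)·(-24)) + ((-3)·25 − (-3)·0) + ((-3)·41 − (-4)·25) + ((-4)·(-6) − 41·41) + (41·(-24) − 48·(-6)) + (48·(-28) − 6·(-24))| = 5099, so the area is 2549.5.
Along each edge there are gcd(|Δx|,|Δy|)+1 lattice points, so counting each shared vertex once the boundary has gcd(50,4) + gcd(41,24) + gcd(0,25) + gcd(1,16) + gcd(45,47) + gcd(7,18) + gcd(42,4) = 2+1+25+1+1+1+2 = 33.
Pick's theorem gives I = A − B/2 + 1 = 2549.5 − 33/2 + 1 = 2534.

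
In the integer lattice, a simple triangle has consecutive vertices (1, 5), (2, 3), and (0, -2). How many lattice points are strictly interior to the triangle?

Using the shoelace formula, 2A = |[1·3 − 2·5] + [2·(-2) − 0·3] + [0·5 − 1·(-2)]| = 9, so the area is 9/2.
The number of boundary lattice points is Σ gcd(|Δx|,|Δy|) = gcd(1,2) + gcd(2,5) + gcd(1,7) = 1+1+1 = 3.
By Pick's theorem A = I + B/2 − 1, so I = 9/2 − 3/2 + 1 = 4.

4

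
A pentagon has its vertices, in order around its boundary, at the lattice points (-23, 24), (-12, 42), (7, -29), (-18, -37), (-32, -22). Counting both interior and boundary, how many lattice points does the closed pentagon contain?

1737

By the shoelace formula, twice the signed area is |[(-23)·42 − (-12)·24] + [(-12)·(-29) − 7·42] + [7·(-37) − (-18)·(-29)] + [(-18)·(-22) − (-32)·(-37)] + [(-32)·24 − (-23)·(-22)]| = 3467, so the area is 3467/2.
The number of boundary lattice points is Σ gcd(|Δx|,|Δy|) = gcd(11,18) + gcd(19,71) + gcd(25,8) + gcd(14,15) + gcd(9,46) = 1+1+1+1+1 = 5.
Pick's theorem gives I = A − B/2 + 1 = 3467/2 − 5/2 + 1 = 1732, so the closed region contains I + B = 1732 + 5 = 1737 lattice points.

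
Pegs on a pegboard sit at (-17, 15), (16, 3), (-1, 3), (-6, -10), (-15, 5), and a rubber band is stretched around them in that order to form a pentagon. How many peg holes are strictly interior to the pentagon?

254

By the shoelace formula, twice the signed area is |[(-17)·3 − 16·15] + [16·3 − (-1)·3] + [(-1)·(-10) − (-6)·3] + [(-6)·5 − (-15)·(-10)] + [(-15)·15 − (-17)·5]| = 532, so the area is 266.
Summing gcd(|Δx|,|Δy|) over the edges gives the boundary count: gcd(33,12) + gcd(17,0) + gcd(5,13) + gcd(9,15) + gcd(2,10) = 3+17+1+3+2 = 26.
By Pick's theorem A = I + B/2 − 1, so I = 266 − 26/2 + 1 = 254.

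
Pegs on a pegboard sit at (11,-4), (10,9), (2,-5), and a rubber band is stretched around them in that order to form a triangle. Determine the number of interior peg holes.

58

The shoelace formula gives twice the area as |(11·9 − 10·(-4)) + (10·(-5) − 2·9) + (2·(-4) − 11·(-5))| = 118, so the area is 59.
The number of boundary lattice points is Σ gcd(|Δx|,|Δy|) = gcd(1,13) + gcd(8,14) + gcd(9,1) = 1+2+1 = 4.
By Pick's theorem A = I + B/2 − 1, so I = 59 − 4/2 + 1 = 58.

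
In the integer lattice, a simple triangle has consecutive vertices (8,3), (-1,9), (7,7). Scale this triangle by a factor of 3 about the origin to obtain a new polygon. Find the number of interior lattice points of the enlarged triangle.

Using the shoelace formula, 2A = |(8·9 − (-1)·3) + ((-1)·7 − 7·9) + (7·3 − 8·7)| = 30, so the area is 15.
Along each edge there are gcd(|Δx|,|Δy|)+1 lattice points, so counting each shared vertex once the boundary has gcd(9,6) + gcd(8,2) + gcd(1,4) = 3+2+1 = 6.
Scaling by 3 multiplies the area by 3² = 9 (so the new area is 135) and multiplies the boundary lattice-point count by 3, giving 18.
By Pick's theorem, the interior count of the dilated polygon is 135 − 18/2 + 1 = 127.

127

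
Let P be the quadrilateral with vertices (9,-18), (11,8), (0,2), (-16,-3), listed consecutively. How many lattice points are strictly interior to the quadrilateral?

316

The shoelace formula gives twice the area as |(9·8 − 11·(-18)) + (11·2 − 0·8) + (0·(-3) − (-16)·2) + ((-16)·(-18) − 9·(-3))| = 639, so the area is 319.5.
Along each edge there are gcd(|Δx|,|Δy|)+1 lattice points, so counting each shared vertex once the boundary has gcd(2,26) + gcd(11,6) + gcd(16,5) + gcd(25,15) = 2+1+1+5 = 9.
By Pick's theorem A = I + B/2 − 1, so I = 319.5 − 9/2 + 1 = 316.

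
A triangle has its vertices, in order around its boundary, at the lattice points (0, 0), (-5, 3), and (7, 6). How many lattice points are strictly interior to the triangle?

By the shoelace formula, twice the signed area is |[0·3 − (-5)·0] + [(-5)·6 − 7·3] + [7·0 − 0·6]| = 51, so the area is 25.5.
The number of boundary lattice points is Σ gcd(|Δx|,|Δy|) = gcd(5,3) + gcd(12,3) + gcd(7,6) = 1+3+1 = 5.
By Pick's theorem A = I + B/2 − 1, so I = 25.5 − 5/2 + 1 = 24.

24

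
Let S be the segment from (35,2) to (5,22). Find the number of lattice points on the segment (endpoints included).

11

The number of lattice points on a segment between lattice points is gcd(|Δx|,|Δy|) + 1 = gcd(30,20) + 1 = 10 + 1 = 11.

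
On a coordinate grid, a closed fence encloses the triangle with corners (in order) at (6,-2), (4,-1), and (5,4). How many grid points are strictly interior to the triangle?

5

By the shoelace formula, twice the signed area is |(6·(-1) − 4·(-2)) + (4·4 − 5·(-1)) + (5·(-2) − 6·4)| = 11, so the area is 5.5.
Summing gcd(|Δx|,|Δy|) over the edges gives the boundary count: gcd(2,1) + gcd(1,5) + gcd(1,6) = 1+1+1 = 3.
By Pick's theorem A = I + B/2 − 1, so I = 5.5 − 3/2 + 1 = 5.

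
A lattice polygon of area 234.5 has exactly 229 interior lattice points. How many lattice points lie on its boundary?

Pick's theorem gives A = I + B/2 − 1, so B = 2(A − I + 1) = 2(234.5 − 229 + 1) = 13.

13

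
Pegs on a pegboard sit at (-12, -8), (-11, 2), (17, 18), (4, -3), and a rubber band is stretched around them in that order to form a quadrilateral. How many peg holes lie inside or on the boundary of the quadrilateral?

By the shoelace formula, twice the signed area is |[(-12)·2 − (-11)·(-8)] + [(-11)·18 − 17·2] + [17·(-3) − 4·18] + [4·(-8) − (-12)·(-3)]| = 535, so the area is 535/2.
Along each edge there are gcd(|Δx|,|Δy|)+1 lattice points, so counting each shared vertex once the boundary has gcd(1,10) + gcd(28,16) + gcd(13,21) + gcd(16,5) = 1+4+1+1 = 7.
Pick's theorem gives I = A − B/2 + 1 = 535/2 − 7/2 + 1 = 265, so the closed region contains I + B = 265 + 7 = 272 lattice points.

272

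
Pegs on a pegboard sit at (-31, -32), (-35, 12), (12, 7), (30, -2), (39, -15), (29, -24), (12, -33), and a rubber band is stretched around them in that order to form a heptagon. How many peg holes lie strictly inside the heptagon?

2524

Using the shoelace formula, 2A = |[(-31)·12 − (-35)·(-32)] + [(-35)·7 − 12·12] + [12·(-2) − 30·7] + [30·(-15) − 39·(-2)] + [39·(-24) − 29·(-15)] + [29·(-33) − 12·(-24)] + [12·(-32) − (-31)·(-33)]| = 5064, so the area is 2532.
Summing gcd(|Δx|,|Δy|) over the edges gives the boundary count: gcd(4,44) + gcd(47,5) + gcd(18,9) + gcd(9,13) + gcd(10,9) + gcd(17,9) + gcd(43,1) = 4+1+9+1+1+1+1 = 18.
By Pick's theorem A = I + B/2 − 1, so I = 2532 − 18/2 + 1 = 2524.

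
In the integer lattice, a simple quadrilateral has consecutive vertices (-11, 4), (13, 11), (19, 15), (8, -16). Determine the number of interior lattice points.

Using the shoelace formula, 2A = |[(-11)·11 − 13·4] + [13·15 − 19·11] + [19·(-16) − 8·15] + [8·4 − (-11)·(-16)]| = 755, so the area is 755/2.
The number of boundary lattice points is Σ gcd(|Δx|,|Δy|) = gcd(24,7) + gcd(6,4) + gcd(11,31) + gcd(19,20) = 1+2+1+1 = 5.
Pick's theorem gives I = A − B/2 + 1 = 755/2 − 5/2 + 1 = 376.

376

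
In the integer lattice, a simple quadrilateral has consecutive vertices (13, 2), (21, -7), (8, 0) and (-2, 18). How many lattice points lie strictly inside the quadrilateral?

Using the shoelace formula, 2A = |(13·(-7) − 21·2) + (21·0 − 8·(-7)) + (8·18 − (-2)·0) + ((-2)·2 − 13·18)| = 171, so the area is 85.5.
Along each edge there are gcd(|Δx|,|Δy|)+1 lattice points, so counting each shared vertex once the boundary has gcd(8,9) + gcd(13,7) + gcd(10,18) + gcd(15,16) = 1+1+2+1 = 5.
Pick's theorem gives I = A − B/2 + 1 = 85.5 − 5/2 + 1 = 84.

84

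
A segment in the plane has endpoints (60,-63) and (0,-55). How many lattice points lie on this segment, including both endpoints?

5

The number of lattice points on a segment between lattice points is gcd(|Δx|,|Δy|) + 1 = gcd(60,8) + 1 = 4 + 1 = 5.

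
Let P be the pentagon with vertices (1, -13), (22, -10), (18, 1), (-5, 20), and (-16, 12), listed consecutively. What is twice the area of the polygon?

The shoelace formula gives twice the area as |[1·(-10) − 22·(-13)] + [22·1 − 18·(-10)] + [18·20 − (-5)·1] + [(-5)·12 − (-16)·20] + [(-16)·(-13) − 1·12]| = 1299, so the area is 1299/2.

1299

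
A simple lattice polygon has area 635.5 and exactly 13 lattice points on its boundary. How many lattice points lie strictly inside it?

630

Pick's theorem A = I + B/2 − 1 rearranges to I = A − B/2 + 1 = 635.5 − 13/2 + 1 = 630.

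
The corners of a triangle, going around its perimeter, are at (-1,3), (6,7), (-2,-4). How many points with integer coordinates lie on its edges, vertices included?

3

The number of boundary lattice points is Σ gcd(|Δx|,|Δy|) = gcd(7,4) + gcd(8,11) + gcd(1,7) = 1+1+1 = 3.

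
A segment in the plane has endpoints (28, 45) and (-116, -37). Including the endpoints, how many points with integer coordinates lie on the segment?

3

The number of lattice points on a segment between lattice points is gcd(|Δx|,|Δy|) + 1 = gcd(144,82) + 1 = 2 + 1 = 3.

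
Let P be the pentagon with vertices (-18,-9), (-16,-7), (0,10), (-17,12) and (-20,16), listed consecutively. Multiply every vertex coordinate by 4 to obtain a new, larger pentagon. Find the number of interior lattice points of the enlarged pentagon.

3413

Using the shoelace formula, 2A = |((-18)·(-7) − (-16)·(-9)) + ((-16)·10 − 0·(-7)) + (0·12 − (-17)·10) + ((-17)·16 − (-20)·12) + ((-20)·(-9) − (-18)·16)| = 428, so the area is 214.
The number of boundary lattice points is Σ gcd(|Δx|,|Δy|) = gcd(2,2) + gcd(16,17) + gcd(17,2) + gcd(3,4) + gcd(2,25) = 2+1+1+1+1 = 6.
Scaling by 4 multiplies the area by 4² = 16 (so the new area is 3424) and multiplies the boundary lattice-point count by 4, giving 24.
By Pick's theorem, the interior count of the dilated polygon is 3424 − 24/2 + 1 = 3413.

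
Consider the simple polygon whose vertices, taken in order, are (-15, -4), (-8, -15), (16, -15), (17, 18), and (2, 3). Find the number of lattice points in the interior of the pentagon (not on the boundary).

The shoelace formula gives twice the area as |[(-15)·(-15) − (-8)·(-4)] + [(-8)·(-15) − 16·(-15)] + [16·18 − 17·(-15)] + [17·3 − 2·18] + [2·(-4) − (-15)·3]| = 1148, so the area is 574.
Along each edge there are gcd(|Δx|,|Δy|)+1 lattice points, so counting each shared vertex once the boundary has gcd(7,11) + gcd(24,0) + gcd(1,33) + gcd(15,15) + gcd(17,7) = 1+24+1+15+1 = 42.
By Pick's theorem A = I + B/2 − 1, so I = 574 − 42/2 + 1 = 554.

554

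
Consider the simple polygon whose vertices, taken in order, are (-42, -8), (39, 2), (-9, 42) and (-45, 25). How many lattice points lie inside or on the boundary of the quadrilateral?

2487

The shoelace formula gives twice the area as |[(-42)·2 − 39·(-8)] + [39·42 − (-9)·2] + [(-9)·25 − (-45)·42] + [(-45)·(-8) − (-42)·25]| = 4959, so the area is 4959/2.
The number of boundary lattice points is Σ gcd(|Δx|,|Δy|) = gcd(81,10) + gcd(48,40) + gcd(36,17) + gcd(3,33) = 1+8+1+3 = 13.
Pick's theorem gives I = A − B/2 + 1 = 4959/2 − 13/2 + 1 = 2474, so the closed region contains I + B = 2474 + 13 = 2487 lattice points.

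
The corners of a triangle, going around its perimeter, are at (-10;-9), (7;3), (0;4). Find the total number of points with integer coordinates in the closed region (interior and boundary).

By the shoelace formula, twice the signed area is |[(-10)·3 − 7·(-9)] + [7·4 − 0·3] + [0·(-9) − (-10)·4]| = 101, so the area is 50.5.
Summing gcd(|Δx|,|Δy|) over the edges gives the boundary count: gcd(17,12) + gcd(7,1) + gcd(10,13) = 1+1+1 = 3.
Pick's theorem gives I = A − B/2 + 1 = 50.5 − 3/2 + 1 = 50, so the closed region contains I + B = 50 + 3 = 53 lattice points.

53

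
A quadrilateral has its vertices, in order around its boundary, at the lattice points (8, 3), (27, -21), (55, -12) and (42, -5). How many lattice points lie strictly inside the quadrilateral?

Using the shoelace formula, 2A = |[8·(-21) − 27·3] + [27·(-12) − 55·(-21)] + [55·(-5) − 42·(-12)] + [42·3 − 8·(-5)]| = 977, so the area is 488.5.
Summing gcd(|Δx|,|Δy|) over the edges gives the boundary count: gcd(19,24) + gcd(28,9) + gcd(13,7) + gcd(34,8) = 1+1+1+2 = 5.
By Pick's theorem A = I + B/2 − 1, so I = 488.5 − 5/2 + 1 = 487.

487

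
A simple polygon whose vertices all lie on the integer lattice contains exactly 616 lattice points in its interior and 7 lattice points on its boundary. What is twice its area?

1237

Pick's theorem states A = I + B/2 − 1, so A = 616 + 7/2 − 1 = 1237/2.
Hence 2A = 1237.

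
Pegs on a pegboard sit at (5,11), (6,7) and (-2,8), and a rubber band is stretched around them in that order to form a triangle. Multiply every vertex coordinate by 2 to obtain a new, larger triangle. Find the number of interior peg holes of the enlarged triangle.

60

Using the shoelace formula, 2A = |(5·7 − 6·11) + (6·8 − (-2)·7) + ((-2)·11 − 5·8)| = 31, so the area is 31/2.
Along each edge there are gcd(|Δx|,|Δy|)+1 lattice points, so counting each shared vertex once the boundary has gcd(1,4) + gcd(8,1) + gcd(7,3) = 1+1+1 = 3.
Scaling by 2 multiplies the area by 2² = 4 (so the new area is 62) and multiplies the boundary lattice-point count by 2, giving 6.
By Pick's theorem, the interior count of the dilated polygon is 62 − 6/2 + 1 = 60.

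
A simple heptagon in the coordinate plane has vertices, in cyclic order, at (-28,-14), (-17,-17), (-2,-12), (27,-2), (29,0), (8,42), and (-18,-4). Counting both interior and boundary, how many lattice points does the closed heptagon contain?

By the shoelace formula, twice the signed area is |((-28)·(-17) − (-17)·(-14)) + ((-17)·(-12) − (-2)·(-17)) + ((-2)·(-2) − 27·(-12)) + (27·0 − 29·(-2)) + (29·42 − 8·0) + (8·(-4) − (-18)·42) + ((-18)·(-14) − (-28)·(-4))| = 2876, so the area is 1438.
The number of boundary lattice points is Σ gcd(|Δx|,|Δy|) = gcd(11,3) + gcd(15,5) + gcd(29,10) + gcd(2,2) + gcd(21,42) + gcd(26,46) + gcd(10,10) = 1+5+1+2+21+2+10 = 42.
Pick's theorem gives I = A − B/2 + 1 = 1438 − 42/2 + 1 = 1418, so the closed region contains I + B = 1418 + 42 = 1460 lattice points.

1460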